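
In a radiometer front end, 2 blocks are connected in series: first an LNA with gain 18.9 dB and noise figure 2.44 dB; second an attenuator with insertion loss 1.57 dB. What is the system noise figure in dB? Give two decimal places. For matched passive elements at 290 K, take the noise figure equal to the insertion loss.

Convert to linear (a loss of L dB is a gain of −L dB): F_i = 10^(NF_i/10), G_i = 10^(G_i,dB/10)
  Stage 1: F_1 = 10^(2.44/10) = 1.754, G_1 = 10^(18.9/10) = 77.62
  Stage 2: F_2 = 10^(1.57/10) = 1.435, G_2 = 10^(−1.57/10) = 0.6966
Friis cascade:
  F = 1.754 + (1.435 − 1)/77.62 = 1.759
NF = 10 log₁₀(1.759) = 2.45 dB

2.45 dB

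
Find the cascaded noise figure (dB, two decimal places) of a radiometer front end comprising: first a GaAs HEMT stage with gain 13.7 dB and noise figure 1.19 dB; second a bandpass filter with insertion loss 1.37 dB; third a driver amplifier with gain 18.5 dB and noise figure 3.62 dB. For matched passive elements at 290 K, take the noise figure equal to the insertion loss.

Convert to linear (a loss of L dB is a gain of −L dB): F_i = 10^(NF_i/10), G_i = 10^(G_i,dB/10)
  Stage 1: F_1 = 10^(1.19/10) = 1.315, G_1 = 10^(13.7/10) = 23.44
  Stage 2: F_2 = 10^(1.37/10) = 1.371, G_2 = 10^(−1.37/10) = 0.7295
  Stage 3: F_3 = 10^(3.62/10) = 2.301, G_3 = 10^(18.5/10) = 70.79
Friis cascade:
  F = 1.315 + (1.371 − 1)/23.44 + (2.301 − 1)/17.10 = 1.407
NF = 10 log₁₀(1.407) = 1.48 dB

1.48 dB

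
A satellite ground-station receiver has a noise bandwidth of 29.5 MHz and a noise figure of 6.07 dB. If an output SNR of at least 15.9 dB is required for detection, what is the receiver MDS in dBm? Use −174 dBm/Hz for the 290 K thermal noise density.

Sensitivity = −174 + 10 log₁₀(B) + NF + SNR_min
= −174 + 74.7 + 6.07 + 15.9
= −77.33 dBm → −77.3 dBm

−77.3 dBm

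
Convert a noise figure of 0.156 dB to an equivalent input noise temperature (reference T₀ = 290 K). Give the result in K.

F = 10^(0.156/10) = 1.03657
T_e = (F − 1)·T₀ = (1.03657 − 1) × 290 = 10.6 K

10.6 K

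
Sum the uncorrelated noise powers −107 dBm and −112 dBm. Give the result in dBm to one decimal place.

Convert to linear, add, convert back:
P₁ = 2.00×10⁻¹⁴ W, P₂ = 6.31×10⁻¹⁵ W
P_tot = 2.63×10⁻¹⁴ W → 10 log₁₀(P_tot / 10⁻³) = −105.8 dBm

−105.8 dBm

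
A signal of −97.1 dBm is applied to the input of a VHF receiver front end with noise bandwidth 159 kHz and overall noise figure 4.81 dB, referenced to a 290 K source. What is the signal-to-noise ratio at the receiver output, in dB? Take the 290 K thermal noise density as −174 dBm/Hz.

Noise floor: N = −174 + 10 log₁₀(B) + NF
10 log₁₀(1.59×10⁵) = 52.01 dB
N = −174 + 52.01 + 4.81 = −117.18 dBm
SNR = P_sig − N = −97.1 − (−117.18) = 20.08 dB → 20.1 dB

20.1 dB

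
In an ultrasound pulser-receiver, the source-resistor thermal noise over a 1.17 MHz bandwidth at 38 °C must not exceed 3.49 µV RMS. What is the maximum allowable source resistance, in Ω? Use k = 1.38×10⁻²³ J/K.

T = 38 °C + 273.15 = 311.15 K
Johnson–Nyquist: V_n = √(4kTRB) ⇒ R = V_n² / (4kTB)
4kTB = 4 × 1.38×10⁻²³ × 311.15 × 1.17×10⁶ = 2.01×10⁻¹⁴
R = (3.49×10⁻⁶)² / 2.01×10⁻¹⁴ = 6.06×10² Ω = 606 Ω

606 Ω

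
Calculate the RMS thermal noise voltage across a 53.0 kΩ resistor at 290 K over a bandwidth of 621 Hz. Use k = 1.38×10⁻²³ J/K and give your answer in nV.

726 nV

V_n = √(4kTRB)
4kTRB = 4 × 1.38×10⁻²³ × 290 × 5.30×10⁴ × 6.21×10² = 5.27×10⁻¹³ V²
V_n = √(5.27×10⁻¹³) = 7.26×10⁻⁷ V = 726 nV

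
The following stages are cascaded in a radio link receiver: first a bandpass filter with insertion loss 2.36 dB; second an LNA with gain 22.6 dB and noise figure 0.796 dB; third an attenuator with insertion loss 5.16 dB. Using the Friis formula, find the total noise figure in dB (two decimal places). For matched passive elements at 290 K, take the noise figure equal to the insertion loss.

3.20 dB

Convert to linear (a loss of L dB is a gain of −L dB): F_i = 10^(NF_i/10), G_i = 10^(G_i,dB/10)
  Stage 1: F_1 = 10^(2.36/10) = 1.722, G_1 = 10^(−2.36/10) = 0.5808
  Stage 2: F_2 = 10^(0.796/10) = 1.201, G_2 = 10^(22.6/10) = 182.0
  Stage 3: F_3 = 10^(5.16/10) = 3.281, G_3 = 10^(−5.16/10) = 0.3048
Friis cascade:
  F = 1.722 + (1.201 − 1)/0.5808 + (3.281 − 1)/105.7 = 2.090
NF = 10 log₁₀(2.090) = 3.20 dB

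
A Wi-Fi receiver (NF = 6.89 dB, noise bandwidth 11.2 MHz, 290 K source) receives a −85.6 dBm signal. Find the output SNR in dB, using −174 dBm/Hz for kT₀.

Noise floor: N = −174 + 10 log₁₀(B) + NF
10 log₁₀(1.12×10⁷) = 70.49 dB
N = −174 + 70.49 + 6.89 = −96.62 dBm
SNR = P_sig − N = −85.6 − (−96.62) = 11.02 dB → 11.0 dB

11.0 dB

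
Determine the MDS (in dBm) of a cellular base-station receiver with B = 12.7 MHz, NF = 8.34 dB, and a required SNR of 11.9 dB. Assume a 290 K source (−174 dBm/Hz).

−82.7 dBm

Sensitivity = −174 + 10 log₁₀(B) + NF + SNR_min
= −174 + 71.04 + 8.34 + 11.9
= −82.72 dBm → −82.7 dBm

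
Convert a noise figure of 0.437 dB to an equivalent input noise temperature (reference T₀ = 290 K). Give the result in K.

F = 10^(0.437/10) = 1.10586
T_e = (F − 1)·T₀ = (1.10586 − 1) × 290 = 30.7 K

30.7 K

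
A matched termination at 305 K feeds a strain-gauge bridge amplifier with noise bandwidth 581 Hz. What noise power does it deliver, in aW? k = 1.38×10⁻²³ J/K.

2.45 aW

P_n = kTB = 1.38×10⁻²³ × 305 × 5.81×10² = 2.45×10⁻¹⁸ W = 2.45 aW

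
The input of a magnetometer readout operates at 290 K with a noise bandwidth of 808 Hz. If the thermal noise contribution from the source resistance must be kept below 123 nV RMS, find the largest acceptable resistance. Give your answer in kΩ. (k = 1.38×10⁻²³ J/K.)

Johnson–Nyquist: V_n = √(4kTRB) ⇒ R = V_n² / (4kTB)
4kTB = 4 × 1.38×10⁻²³ × 290 × 8.08×10² = 1.29×10⁻¹⁷
R = (1.23×10⁻⁷)² / 1.29×10⁻¹⁷ = 1.17×10³ Ω = 1.17 kΩ

1.17 kΩ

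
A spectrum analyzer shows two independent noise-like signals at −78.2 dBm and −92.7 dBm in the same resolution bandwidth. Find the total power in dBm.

Convert to linear, add, convert back:
P₁ = 1.51×10⁻¹¹ W, P₂ = 5.37×10⁻¹³ W
P_tot = 1.57×10⁻¹¹ W → 10 log₁₀(P_tot / 10⁻³) = −78.0 dBm

−78.0 dBm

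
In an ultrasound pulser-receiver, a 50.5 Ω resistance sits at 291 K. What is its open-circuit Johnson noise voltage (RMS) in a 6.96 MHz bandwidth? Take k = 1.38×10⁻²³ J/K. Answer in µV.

2.38 µV

V_n = √(4kTRB)
4kTRB = 4 × 1.38×10⁻²³ × 291 × 5.05×10¹ × 6.96×10⁶ = 5.65×10⁻¹² V²
V_n = √(5.65×10⁻¹²) = 2.38×10⁻⁶ V = 2.38 µV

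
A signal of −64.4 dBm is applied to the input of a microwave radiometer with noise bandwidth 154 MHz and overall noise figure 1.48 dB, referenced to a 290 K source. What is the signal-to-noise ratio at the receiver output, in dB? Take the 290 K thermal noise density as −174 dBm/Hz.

Noise floor: N = −174 + 10 log₁₀(B) + NF
10 log₁₀(1.54×10⁸) = 81.88 dB
N = −174 + 81.88 + 1.48 = −90.64 dBm
SNR = P_sig − N = −64.4 − (−90.64) = 26.24 dB → 26.2 dB

26.2 dB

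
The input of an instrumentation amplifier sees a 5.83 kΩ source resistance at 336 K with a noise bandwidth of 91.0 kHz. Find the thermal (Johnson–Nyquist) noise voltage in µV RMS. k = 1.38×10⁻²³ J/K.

3.14 µV

V_n = √(4kTRB)
4kTRB = 4 × 1.38×10⁻²³ × 336 × 5.83×10³ × 9.10×10⁴ = 9.84×10⁻¹² V²
V_n = √(9.84×10⁻¹²) = 3.14×10⁻⁶ V = 3.14 µV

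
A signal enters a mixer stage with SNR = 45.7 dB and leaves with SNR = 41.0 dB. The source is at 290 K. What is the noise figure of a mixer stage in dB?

NF (dB) = SNR_in(dB) − SNR_out(dB) when the source is at T₀
NF = 45.7 − 41.0 = 4.7 dB

4.7 dB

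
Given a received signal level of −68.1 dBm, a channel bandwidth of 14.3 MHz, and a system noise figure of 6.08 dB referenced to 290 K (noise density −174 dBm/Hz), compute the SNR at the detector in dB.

Noise floor: N = −174 + 10 log₁₀(B) + NF
10 log₁₀(1.43×10⁷) = 71.55 dB
N = −174 + 71.55 + 6.08 = −96.37 dBm
SNR = P_sig − N = −68.1 − (−96.37) = 28.27 dB → 28.3 dB

28.3 dB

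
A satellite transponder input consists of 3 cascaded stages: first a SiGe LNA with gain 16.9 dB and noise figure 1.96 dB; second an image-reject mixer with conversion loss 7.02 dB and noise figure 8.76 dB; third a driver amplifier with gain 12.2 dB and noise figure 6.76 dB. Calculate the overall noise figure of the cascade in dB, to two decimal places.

Convert to linear (a loss of L dB is a gain of −L dB): F_i = 10^(NF_i/10), G_i = 10^(G_i,dB/10)
  Stage 1: F_1 = 10^(1.96/10) = 1.570, G_1 = 10^(16.9/10) = 48.98
  Stage 2: F_2 = 10^(8.76/10) = 7.516, G_2 = 10^(−7.02/10) = 0.1986
  Stage 3: F_3 = 10^(6.76/10) = 4.742, G_3 = 10^(12.2/10) = 16.60
Friis cascade:
  F = 1.570 + (7.516 − 1)/48.98 + (4.742 − 1)/9.727 = 2.088
NF = 10 log₁₀(2.088) = 3.20 dB

3.20 dB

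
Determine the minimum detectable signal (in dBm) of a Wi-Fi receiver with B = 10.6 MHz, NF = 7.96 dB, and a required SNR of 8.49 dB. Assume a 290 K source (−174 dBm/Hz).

−87.3 dBm

Sensitivity = −174 + 10 log₁₀(B) + NF + SNR_min
= −174 + 70.25 + 7.96 + 8.49
= −87.30 dBm → −87.3 dBm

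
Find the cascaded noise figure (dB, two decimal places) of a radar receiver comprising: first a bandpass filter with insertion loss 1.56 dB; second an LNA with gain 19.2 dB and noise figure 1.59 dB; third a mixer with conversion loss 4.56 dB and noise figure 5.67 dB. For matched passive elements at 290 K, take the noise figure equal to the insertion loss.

Convert to linear (a loss of L dB is a gain of −L dB): F_i = 10^(NF_i/10), G_i = 10^(G_i,dB/10)
  Stage 1: F_1 = 10^(1.56/10) = 1.432, G_1 = 10^(−1.56/10) = 0.6982
  Stage 2: F_2 = 10^(1.59/10) = 1.442, G_2 = 10^(19.2/10) = 83.18
  Stage 3: F_3 = 10^(5.67/10) = 3.690, G_3 = 10^(−4.56/10) = 0.3499
Friis cascade:
  F = 1.432 + (1.442 − 1)/0.6982 + (3.690 − 1)/58.08 = 2.112
NF = 10 log₁₀(2.112) = 3.25 dB

3.25 dB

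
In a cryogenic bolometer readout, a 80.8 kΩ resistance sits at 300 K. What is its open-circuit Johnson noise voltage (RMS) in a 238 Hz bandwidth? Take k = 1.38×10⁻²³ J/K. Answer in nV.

564 nV

V_n = √(4kTRB)
4kTRB = 4 × 1.38×10⁻²³ × 300 × 8.08×10⁴ × 2.38×10² = 3.18×10⁻¹³ V²
V_n = √(3.18×10⁻¹³) = 5.64×10⁻⁷ V = 564 nV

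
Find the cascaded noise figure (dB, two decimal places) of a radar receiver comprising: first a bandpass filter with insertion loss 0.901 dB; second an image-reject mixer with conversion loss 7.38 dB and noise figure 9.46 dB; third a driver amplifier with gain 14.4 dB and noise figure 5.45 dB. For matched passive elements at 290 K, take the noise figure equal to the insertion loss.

14.43 dB

Convert to linear (a loss of L dB is a gain of −L dB): F_i = 10^(NF_i/10), G_i = 10^(G_i,dB/10)
  Stage 1: F_1 = 10^(0.901/10) = 1.231, G_1 = 10^(−0.901/10) = 0.8126
  Stage 2: F_2 = 10^(9.46/10) = 8.831, G_2 = 10^(−7.38/10) = 0.1828
  Stage 3: F_3 = 10^(5.45/10) = 3.508, G_3 = 10^(14.4/10) = 27.54
Friis cascade:
  F = 1.231 + (8.831 − 1)/0.8126 + (3.508 − 1)/0.1486 = 27.75
NF = 10 log₁₀(27.75) = 14.43 dB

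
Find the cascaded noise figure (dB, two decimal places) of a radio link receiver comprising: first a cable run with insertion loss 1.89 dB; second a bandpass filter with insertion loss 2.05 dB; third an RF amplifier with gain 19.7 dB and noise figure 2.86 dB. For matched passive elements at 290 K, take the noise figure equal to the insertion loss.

6.80 dB

Convert to linear (a loss of L dB is a gain of −L dB): F_i = 10^(NF_i/10), G_i = 10^(G_i,dB/10)
  Stage 1: F_1 = 10^(1.89/10) = 1.545, G_1 = 10^(−1.89/10) = 0.6471
  Stage 2: F_2 = 10^(2.05/10) = 1.603, G_2 = 10^(−2.05/10) = 0.6237
  Stage 3: F_3 = 10^(2.86/10) = 1.932, G_3 = 10^(19.7/10) = 93.33
Friis cascade:
  F = 1.545 + (1.603 − 1)/0.6471 + (1.932 − 1)/0.4036 = 4.786
NF = 10 log₁₀(4.786) = 6.80 dB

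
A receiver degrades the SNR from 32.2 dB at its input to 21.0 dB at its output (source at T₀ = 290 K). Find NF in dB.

11.2 dB

NF (dB) = SNR_in(dB) − SNR_out(dB) when the source is at T₀
NF = 32.2 − 21.0 = 11.2 dB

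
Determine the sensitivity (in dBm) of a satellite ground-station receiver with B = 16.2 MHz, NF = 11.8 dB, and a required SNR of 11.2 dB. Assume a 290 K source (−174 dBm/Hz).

−78.9 dBm

Sensitivity = −174 + 10 log₁₀(B) + NF + SNR_min
= −174 + 72.1 + 11.8 + 11.2
= −78.9 dBm → −78.9 dBm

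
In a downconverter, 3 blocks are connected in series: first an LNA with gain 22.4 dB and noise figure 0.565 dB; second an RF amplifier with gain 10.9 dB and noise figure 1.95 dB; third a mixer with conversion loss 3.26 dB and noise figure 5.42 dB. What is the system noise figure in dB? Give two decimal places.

Convert to linear (a loss of L dB is a gain of −L dB): F_i = 10^(NF_i/10), G_i = 10^(G_i,dB/10)
  Stage 1: F_1 = 10^(0.565/10) = 1.139, G_1 = 10^(22.4/10) = 173.8
  Stage 2: F_2 = 10^(1.95/10) = 1.567, G_2 = 10^(10.9/10) = 12.30
  Stage 3: F_3 = 10^(5.42/10) = 3.483, G_3 = 10^(−3.26/10) = 0.4721
Friis cascade:
  F = 1.139 + (1.567 − 1)/173.8 + (3.483 − 1)/2138 = 1.143
NF = 10 log₁₀(1.143) = 0.58 dB

0.58 dB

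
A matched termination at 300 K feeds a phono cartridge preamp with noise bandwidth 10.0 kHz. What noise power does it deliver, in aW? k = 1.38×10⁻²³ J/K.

P_n = kTB = 1.38×10⁻²³ × 300 × 1.00×10⁴ = 4.14×10⁻¹⁷ W = 41.4 aW

41.4 aW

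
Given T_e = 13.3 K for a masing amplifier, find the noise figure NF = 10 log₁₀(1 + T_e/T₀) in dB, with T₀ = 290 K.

F = 1 + T_e/T₀ = 1 + 13.3/290 = 1.04586
NF = 10 log₁₀(1.04586) = 0.195 dB

0.195 dB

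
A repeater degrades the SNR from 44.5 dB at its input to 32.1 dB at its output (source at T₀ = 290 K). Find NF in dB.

12.4 dB

NF (dB) = SNR_in(dB) − SNR_out(dB) when the source is at T₀
NF = 44.5 − 32.1 = 12.4 dB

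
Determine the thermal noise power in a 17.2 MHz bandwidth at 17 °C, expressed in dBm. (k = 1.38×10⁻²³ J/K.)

−101.6 dBm

T = 17 °C + 273.15 = 290.15 K
P_n = kTB = 1.38×10⁻²³ × 290.15 × 1.72×10⁷ = 6.89×10⁻¹⁴ W
In dBm: 10 log₁₀(6.89×10⁻¹⁴ / 10⁻³) = −101.6 dBm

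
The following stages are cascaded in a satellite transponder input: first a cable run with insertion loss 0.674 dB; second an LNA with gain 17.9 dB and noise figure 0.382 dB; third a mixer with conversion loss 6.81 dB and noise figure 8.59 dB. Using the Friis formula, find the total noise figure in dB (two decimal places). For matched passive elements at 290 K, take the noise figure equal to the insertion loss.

1.44 dB

Convert to linear (a loss of L dB is a gain of −L dB): F_i = 10^(NF_i/10), G_i = 10^(G_i,dB/10)
  Stage 1: F_1 = 10^(0.674/10) = 1.168, G_1 = 10^(−0.674/10) = 0.8562
  Stage 2: F_2 = 10^(0.382/10) = 1.092, G_2 = 10^(17.9/10) = 61.66
  Stage 3: F_3 = 10^(8.59/10) = 7.228, G_3 = 10^(−6.81/10) = 0.2084
Friis cascade:
  F = 1.168 + (1.092 − 1)/0.8562 + (7.228 − 1)/52.80 = 1.393
NF = 10 log₁₀(1.393) = 1.44 dB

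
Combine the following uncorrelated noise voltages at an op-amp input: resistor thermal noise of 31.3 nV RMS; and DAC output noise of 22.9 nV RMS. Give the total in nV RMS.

38.8 nV

Uncorrelated sources add in power (mean-square): V_tot = √(ΣV_i²)
V_tot = √[(3.13×10⁻⁸)² + (2.29×10⁻⁸)²] = 3.88×10⁻⁸ V = 38.8 nV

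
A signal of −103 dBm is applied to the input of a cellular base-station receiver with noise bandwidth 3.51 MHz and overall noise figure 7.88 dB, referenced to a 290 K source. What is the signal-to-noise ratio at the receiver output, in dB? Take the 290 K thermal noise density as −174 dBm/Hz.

Noise floor: N = −174 + 10 log₁₀(B) + NF
10 log₁₀(3.51×10⁶) = 65.45 dB
N = −174 + 65.45 + 7.88 = −100.67 dBm
SNR = P_sig − N = −103 − (−100.67) = −2.33 dB → −2.3 dB

−2.3 dB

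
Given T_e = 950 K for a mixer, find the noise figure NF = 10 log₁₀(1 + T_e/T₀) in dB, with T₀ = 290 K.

6.31 dB

F = 1 + T_e/T₀ = 1 + 950/290 = 4.27586
NF = 10 log₁₀(4.27586) = 6.31 dB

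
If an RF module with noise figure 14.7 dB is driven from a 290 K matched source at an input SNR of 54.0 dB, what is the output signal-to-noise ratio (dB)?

By definition F = SNR_in/SNR_out, so in dB: SNR_out = SNR_in − NF
SNR_out = 54.0 − 14.7 = 39.3 dB

39.3 dB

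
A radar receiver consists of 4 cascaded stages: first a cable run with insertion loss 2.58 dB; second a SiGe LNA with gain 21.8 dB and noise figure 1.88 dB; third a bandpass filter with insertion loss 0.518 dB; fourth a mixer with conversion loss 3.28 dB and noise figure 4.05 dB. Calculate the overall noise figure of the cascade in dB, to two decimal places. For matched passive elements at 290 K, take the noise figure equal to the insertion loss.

4.49 dB

Convert to linear (a loss of L dB is a gain of −L dB): F_i = 10^(NF_i/10), G_i = 10^(G_i,dB/10)
  Stage 1: F_1 = 10^(2.58/10) = 1.811, G_1 = 10^(−2.58/10) = 0.5521
  Stage 2: F_2 = 10^(1.88/10) = 1.542, G_2 = 10^(21.8/10) = 151.4
  Stage 3: F_3 = 10^(0.518/10) = 1.127, G_3 = 10^(−0.518/10) = 0.8876
  Stage 4: F_4 = 10^(4.05/10) = 2.541, G_4 = 10^(−3.28/10) = 0.4699
Friis cascade:
  F = 1.811 + (1.542 − 1)/0.5521 + (1.127 − 1)/83.56 + (2.541 − 1)/74.17 = 2.815
NF = 10 log₁₀(2.815) = 4.49 dB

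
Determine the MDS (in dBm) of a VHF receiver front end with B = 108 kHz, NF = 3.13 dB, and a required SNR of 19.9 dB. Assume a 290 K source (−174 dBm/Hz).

Sensitivity = −174 + 10 log₁₀(B) + NF + SNR_min
= −174 + 50.33 + 3.13 + 19.9
= −100.64 dBm → −100.6 dBm

−100.6 dBm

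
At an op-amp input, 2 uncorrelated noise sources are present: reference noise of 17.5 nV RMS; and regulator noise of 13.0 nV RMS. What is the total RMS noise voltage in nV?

21.8 nV

Uncorrelated sources add in power (mean-square): V_tot = √(ΣV_i²)
V_tot = √[(1.75×10⁻⁸)² + (1.30×10⁻⁸)²] = 2.18×10⁻⁸ V = 21.8 nV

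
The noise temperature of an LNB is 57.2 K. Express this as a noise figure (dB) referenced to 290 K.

0.782 dB

F = 1 + T_e/T₀ = 1 + 57.2/290 = 1.19724
NF = 10 log₁₀(1.19724) = 0.782 dB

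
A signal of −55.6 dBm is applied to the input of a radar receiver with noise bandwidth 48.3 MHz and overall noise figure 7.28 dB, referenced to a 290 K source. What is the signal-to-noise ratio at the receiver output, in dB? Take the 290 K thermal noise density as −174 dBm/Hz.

34.3 dB

Noise floor: N = −174 + 10 log₁₀(B) + NF
10 log₁₀(4.83×10⁷) = 76.84 dB
N = −174 + 76.84 + 7.28 = −89.88 dBm
SNR = P_sig − N = −55.6 − (−89.88) = 34.28 dB → 34.3 dB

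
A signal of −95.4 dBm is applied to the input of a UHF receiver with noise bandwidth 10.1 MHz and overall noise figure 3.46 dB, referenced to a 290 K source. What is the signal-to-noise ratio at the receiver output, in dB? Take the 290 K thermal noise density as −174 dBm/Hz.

5.1 dB

Noise floor: N = −174 + 10 log₁₀(B) + NF
10 log₁₀(1.01×10⁷) = 70.04 dB
N = −174 + 70.04 + 3.46 = −100.50 dBm
SNR = P_sig − N = −95.4 − (−100.50) = 5.10 dB → 5.1 dB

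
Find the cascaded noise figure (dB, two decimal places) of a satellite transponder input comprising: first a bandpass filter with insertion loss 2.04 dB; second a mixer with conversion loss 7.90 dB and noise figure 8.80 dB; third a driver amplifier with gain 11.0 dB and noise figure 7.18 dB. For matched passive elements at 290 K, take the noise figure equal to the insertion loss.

17.31 dB

Convert to linear (a loss of L dB is a gain of −L dB): F_i = 10^(NF_i/10), G_i = 10^(G_i,dB/10)
  Stage 1: F_1 = 10^(2.04/10) = 1.600, G_1 = 10^(−2.04/10) = 0.6252
  Stage 2: F_2 = 10^(8.80/10) = 7.586, G_2 = 10^(−7.90/10) = 0.1622
  Stage 3: F_3 = 10^(7.18/10) = 5.224, G_3 = 10^(11.0/10) = 12.59
Friis cascade:
  F = 1.600 + (7.586 − 1)/0.6252 + (5.224 − 1)/0.1014 = 53.79
NF = 10 log₁₀(53.79) = 17.31 dB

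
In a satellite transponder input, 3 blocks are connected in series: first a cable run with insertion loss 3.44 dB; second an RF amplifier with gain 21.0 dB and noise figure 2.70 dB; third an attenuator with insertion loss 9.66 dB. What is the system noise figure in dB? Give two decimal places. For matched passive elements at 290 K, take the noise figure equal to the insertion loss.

Convert to linear (a loss of L dB is a gain of −L dB): F_i = 10^(NF_i/10), G_i = 10^(G_i,dB/10)
  Stage 1: F_1 = 10^(3.44/10) = 2.208, G_1 = 10^(−3.44/10) = 0.4529
  Stage 2: F_2 = 10^(2.70/10) = 1.862, G_2 = 10^(21.0/10) = 125.9
  Stage 3: F_3 = 10^(9.66/10) = 9.247, G_3 = 10^(−9.66/10) = 0.1081
Friis cascade:
  F = 2.208 + (1.862 − 1)/0.4529 + (9.247 − 1)/57.02 = 4.256
NF = 10 log₁₀(4.256) = 6.29 dB

6.29 dB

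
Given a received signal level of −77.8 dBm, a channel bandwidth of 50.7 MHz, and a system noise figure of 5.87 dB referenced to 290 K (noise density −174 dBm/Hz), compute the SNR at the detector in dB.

Noise floor: N = −174 + 10 log₁₀(B) + NF
10 log₁₀(5.07×10⁷) = 77.05 dB
N = −174 + 77.05 + 5.87 = −91.08 dBm
SNR = P_sig − N = −77.8 − (−91.08) = 13.28 dB → 13.3 dB

13.3 dB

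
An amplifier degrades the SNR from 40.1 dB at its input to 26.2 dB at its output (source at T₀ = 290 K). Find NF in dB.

NF (dB) = SNR_in(dB) − SNR_out(dB) when the source is at T₀
NF = 40.1 − 26.2 = 13.9 dB

13.9 dB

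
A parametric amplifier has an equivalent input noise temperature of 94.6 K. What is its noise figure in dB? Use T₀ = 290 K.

1.23 dB

F = 1 + T_e/T₀ = 1 + 94.6/290 = 1.32621
NF = 10 log₁₀(1.32621) = 1.23 dB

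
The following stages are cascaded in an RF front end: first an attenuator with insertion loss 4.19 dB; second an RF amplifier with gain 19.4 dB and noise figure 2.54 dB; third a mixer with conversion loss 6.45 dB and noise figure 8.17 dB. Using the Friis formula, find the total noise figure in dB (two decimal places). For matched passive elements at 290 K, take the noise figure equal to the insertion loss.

6.88 dB

Convert to linear (a loss of L dB is a gain of −L dB): F_i = 10^(NF_i/10), G_i = 10^(G_i,dB/10)
  Stage 1: F_1 = 10^(4.19/10) = 2.624, G_1 = 10^(−4.19/10) = 0.3811
  Stage 2: F_2 = 10^(2.54/10) = 1.795, G_2 = 10^(19.4/10) = 87.10
  Stage 3: F_3 = 10^(8.17/10) = 6.561, G_3 = 10^(−6.45/10) = 0.2265
Friis cascade:
  F = 2.624 + (1.795 − 1)/0.3811 + (6.561 − 1)/33.19 = 4.877
NF = 10 log₁₀(4.877) = 6.88 dB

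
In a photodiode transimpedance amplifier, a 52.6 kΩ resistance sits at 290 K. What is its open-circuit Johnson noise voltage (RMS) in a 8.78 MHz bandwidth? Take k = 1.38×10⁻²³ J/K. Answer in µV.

86.0 µV

V_n = √(4kTRB)
4kTRB = 4 × 1.38×10⁻²³ × 290 × 5.26×10⁴ × 8.78×10⁶ = 7.39×10⁻⁹ V²
V_n = √(7.39×10⁻⁹) = 8.60×10⁻⁵ V = 86.0 µV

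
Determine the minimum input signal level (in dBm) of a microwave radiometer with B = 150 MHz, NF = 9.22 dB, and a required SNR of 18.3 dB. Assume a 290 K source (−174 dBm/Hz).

Sensitivity = −174 + 10 log₁₀(B) + NF + SNR_min
= −174 + 81.76 + 9.22 + 18.3
= −64.72 dBm → −64.7 dBm

−64.7 dBm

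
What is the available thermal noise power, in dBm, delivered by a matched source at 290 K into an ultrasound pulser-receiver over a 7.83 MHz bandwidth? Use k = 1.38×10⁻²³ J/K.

P_n = kTB = 1.38×10⁻²³ × 290 × 7.83×10⁶ = 3.13×10⁻¹⁴ W
In dBm: 10 log₁₀(3.13×10⁻¹⁴ / 10⁻³) = −105.0 dBm

−105.0 dBm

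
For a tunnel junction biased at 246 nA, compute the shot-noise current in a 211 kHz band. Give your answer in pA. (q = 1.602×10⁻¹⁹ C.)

I_n = √(2qI·B)
2qI·B = 2 × 1.602×10⁻¹⁹ × 2.46×10⁻⁷ × 2.11×10⁵ = 1.66×10⁻²⁰ A²
I_n = √(1.66×10⁻²⁰) = 1.29×10⁻¹⁰ A = 129 pA

129 pA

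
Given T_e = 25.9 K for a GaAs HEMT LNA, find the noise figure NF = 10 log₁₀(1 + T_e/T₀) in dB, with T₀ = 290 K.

0.372 dB

F = 1 + T_e/T₀ = 1 + 25.9/290 = 1.08931
NF = 10 log₁₀(1.08931) = 0.372 dB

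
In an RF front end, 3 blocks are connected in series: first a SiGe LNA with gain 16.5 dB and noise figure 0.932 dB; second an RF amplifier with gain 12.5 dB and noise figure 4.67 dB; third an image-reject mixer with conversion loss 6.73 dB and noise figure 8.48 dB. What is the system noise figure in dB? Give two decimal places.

1.11 dB

Convert to linear (a loss of L dB is a gain of −L dB): F_i = 10^(NF_i/10), G_i = 10^(G_i,dB/10)
  Stage 1: F_1 = 10^(0.932/10) = 1.239, G_1 = 10^(16.5/10) = 44.67
  Stage 2: F_2 = 10^(4.67/10) = 2.931, G_2 = 10^(12.5/10) = 17.78
  Stage 3: F_3 = 10^(8.48/10) = 7.047, G_3 = 10^(−6.73/10) = 0.2123
Friis cascade:
  F = 1.239 + (2.931 − 1)/44.67 + (7.047 − 1)/794.3 = 1.290
NF = 10 log₁₀(1.290) = 1.11 dB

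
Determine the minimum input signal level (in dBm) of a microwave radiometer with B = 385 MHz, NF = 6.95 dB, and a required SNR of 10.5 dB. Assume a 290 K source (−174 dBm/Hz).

Sensitivity = −174 + 10 log₁₀(B) + NF + SNR_min
= −174 + 85.85 + 6.95 + 10.5
= −70.70 dBm → −70.7 dBm

−70.7 dBm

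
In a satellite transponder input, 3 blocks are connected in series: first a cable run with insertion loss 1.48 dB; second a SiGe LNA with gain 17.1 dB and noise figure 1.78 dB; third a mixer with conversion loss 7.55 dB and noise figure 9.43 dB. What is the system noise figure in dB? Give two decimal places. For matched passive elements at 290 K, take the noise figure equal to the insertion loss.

3.68 dB

Convert to linear (a loss of L dB is a gain of −L dB): F_i = 10^(NF_i/10), G_i = 10^(G_i,dB/10)
  Stage 1: F_1 = 10^(1.48/10) = 1.406, G_1 = 10^(−1.48/10) = 0.7112
  Stage 2: F_2 = 10^(1.78/10) = 1.507, G_2 = 10^(17.1/10) = 51.29
  Stage 3: F_3 = 10^(9.43/10) = 8.770, G_3 = 10^(−7.55/10) = 0.1758
Friis cascade:
  F = 1.406 + (1.507 − 1)/0.7112 + (8.770 − 1)/36.48 = 2.331
NF = 10 log₁₀(2.331) = 3.68 dB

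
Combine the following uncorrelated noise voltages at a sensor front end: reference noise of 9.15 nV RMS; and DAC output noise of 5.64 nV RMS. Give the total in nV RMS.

10.7 nV

Uncorrelated sources add in power (mean-square): V_tot = √(ΣV_i²)
V_tot = √[(9.15×10⁻⁹)² + (5.64×10⁻⁹)²] = 1.07×10⁻⁸ V = 10.7 nV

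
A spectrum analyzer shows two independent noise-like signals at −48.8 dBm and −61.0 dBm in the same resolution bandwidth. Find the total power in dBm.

Convert to linear, add, convert back:
P₁ = 1.32×10⁻⁸ W, P₂ = 7.94×10⁻¹⁰ W
P_tot = 1.40×10⁻⁸ W → 10 log₁₀(P_tot / 10⁻³) = −48.5 dBm

−48.5 dBm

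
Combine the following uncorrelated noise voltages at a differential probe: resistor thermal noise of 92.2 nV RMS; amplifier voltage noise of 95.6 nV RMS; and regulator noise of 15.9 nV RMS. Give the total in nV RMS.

Uncorrelated sources add in power (mean-square): V_tot = √(ΣV_i²)
V_tot = √[(9.22×10⁻⁸)² + (9.56×10⁻⁸)² + (1.59×10⁻⁸)²] = 1.34×10⁻⁷ V = 134 nV

134 nV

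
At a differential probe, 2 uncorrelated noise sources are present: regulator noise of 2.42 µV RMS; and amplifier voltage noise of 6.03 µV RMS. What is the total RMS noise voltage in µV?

6.50 µV

Uncorrelated sources add in power (mean-square): V_tot = √(ΣV_i²)
V_tot = √[(2.42×10⁻⁶)² + (6.03×10⁻⁶)²] = 6.50×10⁻⁶ V = 6.50 µV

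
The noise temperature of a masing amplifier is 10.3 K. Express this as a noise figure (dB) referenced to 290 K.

0.152 dB

F = 1 + T_e/T₀ = 1 + 10.3/290 = 1.03552
NF = 10 log₁₀(1.03552) = 0.152 dB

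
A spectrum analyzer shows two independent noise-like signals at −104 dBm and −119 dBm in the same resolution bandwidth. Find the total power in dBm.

−103.9 dBm

Convert to linear, add, convert back:
P₁ = 3.98×10⁻¹⁴ W, P₂ = 1.26×10⁻¹⁵ W
P_tot = 4.11×10⁻¹⁴ W → 10 log₁₀(P_tot / 10⁻³) = −103.9 dBm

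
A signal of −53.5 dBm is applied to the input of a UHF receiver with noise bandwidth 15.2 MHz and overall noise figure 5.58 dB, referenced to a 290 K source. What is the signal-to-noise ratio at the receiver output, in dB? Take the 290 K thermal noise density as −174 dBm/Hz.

43.1 dB

Noise floor: N = −174 + 10 log₁₀(B) + NF
10 log₁₀(1.52×10⁷) = 71.82 dB
N = −174 + 71.82 + 5.58 = −96.60 dBm
SNR = P_sig − N = −53.5 − (−96.60) = 43.10 dB → 43.1 dB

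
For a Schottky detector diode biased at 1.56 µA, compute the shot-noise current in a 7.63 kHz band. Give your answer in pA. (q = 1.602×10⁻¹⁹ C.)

61.8 pA

I_n = √(2qI·B)
2qI·B = 2 × 1.602×10⁻¹⁹ × 1.56×10⁻⁶ × 7.63×10³ = 3.81×10⁻²¹ A²
I_n = √(3.81×10⁻²¹) = 6.18×10⁻¹¹ A = 61.8 pA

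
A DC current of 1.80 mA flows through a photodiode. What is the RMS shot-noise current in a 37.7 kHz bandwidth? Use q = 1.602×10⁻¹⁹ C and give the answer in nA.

4.66 nA

I_n = √(2qI·B)
2qI·B = 2 × 1.602×10⁻¹⁹ × 1.80×10⁻³ × 3.77×10⁴ = 2.17×10⁻¹⁷ A²
I_n = √(2.17×10⁻¹⁷) = 4.66×10⁻⁹ A = 4.66 nA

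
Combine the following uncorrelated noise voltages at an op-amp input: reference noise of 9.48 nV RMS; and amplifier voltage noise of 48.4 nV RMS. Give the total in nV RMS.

49.3 nV

Uncorrelated sources add in power (mean-square): V_tot = √(ΣV_i²)
V_tot = √[(9.48×10⁻⁹)² + (4.84×10⁻⁸)²] = 4.93×10⁻⁸ V = 49.3 nV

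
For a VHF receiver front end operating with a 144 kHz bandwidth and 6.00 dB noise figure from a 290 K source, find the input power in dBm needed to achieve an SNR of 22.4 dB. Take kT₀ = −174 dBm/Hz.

−94.0 dBm

Sensitivity = −174 + 10 log₁₀(B) + NF + SNR_min
= −174 + 51.58 + 6.00 + 22.4
= −94.02 dBm → −94.0 dBm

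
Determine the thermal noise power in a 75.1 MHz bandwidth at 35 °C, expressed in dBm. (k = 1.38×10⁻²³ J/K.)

T = 35 °C + 273.15 = 308.15 K
P_n = kTB = 1.38×10⁻²³ × 308.15 × 7.51×10⁷ = 3.19×10⁻¹³ W
In dBm: 10 log₁₀(3.19×10⁻¹³ / 10⁻³) = −95.0 dBm

−95.0 dBm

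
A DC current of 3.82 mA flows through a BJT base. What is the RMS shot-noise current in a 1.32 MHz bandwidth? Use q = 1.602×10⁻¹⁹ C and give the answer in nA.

40.2 nA

I_n = √(2qI·B)
2qI·B = 2 × 1.602×10⁻¹⁹ × 3.82×10⁻³ × 1.32×10⁶ = 1.62×10⁻¹⁵ A²
I_n = √(1.62×10⁻¹⁵) = 4.02×10⁻⁸ A = 40.2 nA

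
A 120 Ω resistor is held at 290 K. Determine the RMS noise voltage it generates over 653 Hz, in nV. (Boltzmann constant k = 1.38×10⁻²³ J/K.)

35.4 nV

V_n = √(4kTRB)
4kTRB = 4 × 1.38×10⁻²³ × 290 × 1.20×10² × 6.53×10² = 1.25×10⁻¹⁵ V²
V_n = √(1.25×10⁻¹⁵) = 3.54×10⁻⁸ V = 35.4 nV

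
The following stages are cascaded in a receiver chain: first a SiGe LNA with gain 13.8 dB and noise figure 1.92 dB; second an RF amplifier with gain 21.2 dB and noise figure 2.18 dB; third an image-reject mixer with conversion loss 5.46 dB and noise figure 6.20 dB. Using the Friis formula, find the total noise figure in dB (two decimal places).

Convert to linear (a loss of L dB is a gain of −L dB): F_i = 10^(NF_i/10), G_i = 10^(G_i,dB/10)
  Stage 1: F_1 = 10^(1.92/10) = 1.556, G_1 = 10^(13.8/10) = 23.99
  Stage 2: F_2 = 10^(2.18/10) = 1.652, G_2 = 10^(21.2/10) = 131.8
  Stage 3: F_3 = 10^(6.20/10) = 4.169, G_3 = 10^(−5.46/10) = 0.2844
Friis cascade:
  F = 1.556 + (1.652 − 1)/23.99 + (4.169 − 1)/3162 = 1.584
NF = 10 log₁₀(1.584) = 2.00 dB

2.00 dB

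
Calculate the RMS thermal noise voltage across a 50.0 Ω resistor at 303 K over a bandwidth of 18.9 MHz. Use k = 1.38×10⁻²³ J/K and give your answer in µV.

3.98 µV

V_n = √(4kTRB)
4kTRB = 4 × 1.38×10⁻²³ × 303 × 5.00×10¹ × 1.89×10⁷ = 1.58×10⁻¹¹ V²
V_n = √(1.58×10⁻¹¹) = 3.98×10⁻⁶ V = 3.98 µV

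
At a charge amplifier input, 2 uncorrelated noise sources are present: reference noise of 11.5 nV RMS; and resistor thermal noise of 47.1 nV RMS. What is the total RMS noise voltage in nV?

48.5 nV

Uncorrelated sources add in power (mean-square): V_tot = √(ΣV_i²)
V_tot = √[(1.15×10⁻⁸)² + (4.71×10⁻⁸)²] = 4.85×10⁻⁸ V = 48.5 nV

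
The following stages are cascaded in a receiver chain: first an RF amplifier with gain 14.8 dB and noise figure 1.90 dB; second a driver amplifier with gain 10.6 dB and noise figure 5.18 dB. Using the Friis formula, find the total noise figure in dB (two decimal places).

2.11 dB

Convert to linear (a loss of L dB is a gain of −L dB): F_i = 10^(NF_i/10), G_i = 10^(G_i,dB/10)
  Stage 1: F_1 = 10^(1.90/10) = 1.549, G_1 = 10^(14.8/10) = 30.20
  Stage 2: F_2 = 10^(5.18/10) = 3.296, G_2 = 10^(10.6/10) = 11.48
Friis cascade:
  F = 1.549 + (3.296 − 1)/30.20 = 1.625
NF = 10 log₁₀(1.625) = 2.11 dB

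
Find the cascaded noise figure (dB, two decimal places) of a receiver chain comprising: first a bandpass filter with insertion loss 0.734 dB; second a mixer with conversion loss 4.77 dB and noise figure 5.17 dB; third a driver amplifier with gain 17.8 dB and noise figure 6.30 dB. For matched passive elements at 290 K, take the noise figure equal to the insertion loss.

11.90 dB

Convert to linear (a loss of L dB is a gain of −L dB): F_i = 10^(NF_i/10), G_i = 10^(G_i,dB/10)
  Stage 1: F_1 = 10^(0.734/10) = 1.184, G_1 = 10^(−0.734/10) = 0.8445
  Stage 2: F_2 = 10^(5.17/10) = 3.289, G_2 = 10^(−4.77/10) = 0.3334
  Stage 3: F_3 = 10^(6.30/10) = 4.266, G_3 = 10^(17.8/10) = 60.26
Friis cascade:
  F = 1.184 + (3.289 − 1)/0.8445 + (4.266 − 1)/0.2816 = 15.49
NF = 10 log₁₀(15.49) = 11.90 dB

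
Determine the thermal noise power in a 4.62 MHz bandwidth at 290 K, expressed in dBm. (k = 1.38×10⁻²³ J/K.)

−107.3 dBm

P_n = kTB = 1.38×10⁻²³ × 290 × 4.62×10⁶ = 1.85×10⁻¹⁴ W
In dBm: 10 log₁₀(1.85×10⁻¹⁴ / 10⁻³) = −107.3 dBm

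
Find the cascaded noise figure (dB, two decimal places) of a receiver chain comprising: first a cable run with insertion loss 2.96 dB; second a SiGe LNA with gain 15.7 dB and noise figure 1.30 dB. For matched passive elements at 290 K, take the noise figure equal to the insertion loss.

4.26 dB

Convert to linear (a loss of L dB is a gain of −L dB): F_i = 10^(NF_i/10), G_i = 10^(G_i,dB/10)
  Stage 1: F_1 = 10^(2.96/10) = 1.977, G_1 = 10^(−2.96/10) = 0.5058
  Stage 2: F_2 = 10^(1.30/10) = 1.349, G_2 = 10^(15.7/10) = 37.15
Friis cascade:
  F = 1.977 + (1.349 − 1)/0.5058 = 2.667
NF = 10 log₁₀(2.667) = 4.26 dB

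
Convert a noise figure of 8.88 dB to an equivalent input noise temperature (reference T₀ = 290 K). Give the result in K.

1951 K

F = 10^(8.88/10) = 7.72681
T_e = (F − 1)·T₀ = (7.72681 − 1) × 290 = 1951 K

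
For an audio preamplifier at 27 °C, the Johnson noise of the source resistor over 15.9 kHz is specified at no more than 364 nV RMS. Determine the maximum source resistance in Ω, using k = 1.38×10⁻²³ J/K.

T = 27 °C + 273.15 = 300.15 K
Johnson–Nyquist: V_n = √(4kTRB) ⇒ R = V_n² / (4kTB)
4kTB = 4 × 1.38×10⁻²³ × 300.15 × 1.59×10⁴ = 2.63×10⁻¹⁶
R = (3.64×10⁻⁷)² / 2.63×10⁻¹⁶ = 5.03×10² Ω = 503 Ω

503 Ω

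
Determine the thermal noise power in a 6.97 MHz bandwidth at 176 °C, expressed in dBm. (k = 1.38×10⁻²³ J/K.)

−103.6 dBm

T = 176 °C + 273.15 = 449.15 K
P_n = kTB = 1.38×10⁻²³ × 449.15 × 6.97×10⁶ = 4.32×10⁻¹⁴ W
In dBm: 10 log₁₀(4.32×10⁻¹⁴ / 10⁻³) = −103.6 dBm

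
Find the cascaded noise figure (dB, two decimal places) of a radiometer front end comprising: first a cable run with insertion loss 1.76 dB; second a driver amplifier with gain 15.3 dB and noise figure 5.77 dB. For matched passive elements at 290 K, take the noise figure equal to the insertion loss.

7.53 dB

Convert to linear (a loss of L dB is a gain of −L dB): F_i = 10^(NF_i/10), G_i = 10^(G_i,dB/10)
  Stage 1: F_1 = 10^(1.76/10) = 1.500, G_1 = 10^(−1.76/10) = 0.6668
  Stage 2: F_2 = 10^(5.77/10) = 3.776, G_2 = 10^(15.3/10) = 33.88
Friis cascade:
  F = 1.500 + (3.776 − 1)/0.6668 = 5.662
NF = 10 log₁₀(5.662) = 7.53 dB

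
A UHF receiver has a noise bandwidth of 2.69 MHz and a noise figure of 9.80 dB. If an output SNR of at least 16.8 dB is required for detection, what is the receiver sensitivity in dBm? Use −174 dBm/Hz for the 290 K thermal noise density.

Sensitivity = −174 + 10 log₁₀(B) + NF + SNR_min
= −174 + 64.3 + 9.80 + 16.8
= −83.10 dBm → −83.1 dBm

−83.1 dBm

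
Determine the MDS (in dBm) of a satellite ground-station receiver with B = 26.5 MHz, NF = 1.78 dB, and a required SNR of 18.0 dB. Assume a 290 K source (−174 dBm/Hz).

−80.0 dBm

Sensitivity = −174 + 10 log₁₀(B) + NF + SNR_min
= −174 + 74.23 + 1.78 + 18.0
= −79.99 dBm → −80.0 dBm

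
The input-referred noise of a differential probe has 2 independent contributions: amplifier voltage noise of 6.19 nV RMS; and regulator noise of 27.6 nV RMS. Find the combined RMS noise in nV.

28.3 nV

Uncorrelated sources add in power (mean-square): V_tot = √(ΣV_i²)
V_tot = √[(6.19×10⁻⁹)² + (2.76×10⁻⁸)²] = 2.83×10⁻⁸ V = 28.3 nV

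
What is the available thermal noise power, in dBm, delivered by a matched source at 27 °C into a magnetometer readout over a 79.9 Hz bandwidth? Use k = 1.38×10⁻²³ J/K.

−154.8 dBm

T = 27 °C + 273.15 = 300.15 K
P_n = kTB = 1.38×10⁻²³ × 300.15 × 7.99×10¹ = 3.31×10⁻¹⁹ W
In dBm: 10 log₁₀(3.31×10⁻¹⁹ / 10⁻³) = −154.8 dBm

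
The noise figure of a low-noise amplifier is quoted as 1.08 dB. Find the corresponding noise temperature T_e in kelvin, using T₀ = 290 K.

81.9 K

F = 10^(1.08/10) = 1.28233
T_e = (F − 1)·T₀ = (1.28233 − 1) × 290 = 81.9 K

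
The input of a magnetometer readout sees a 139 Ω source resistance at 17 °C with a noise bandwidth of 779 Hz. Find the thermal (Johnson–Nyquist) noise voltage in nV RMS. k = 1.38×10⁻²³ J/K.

41.6 nV

T = 17 °C + 273.15 = 290.15 K
V_n = √(4kTRB)
4kTRB = 4 × 1.38×10⁻²³ × 290.15 × 1.39×10² × 7.79×10² = 1.73×10⁻¹⁵ V²
V_n = √(1.73×10⁻¹⁵) = 4.16×10⁻⁸ V = 41.6 nV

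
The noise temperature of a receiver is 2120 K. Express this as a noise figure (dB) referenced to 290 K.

F = 1 + T_e/T₀ = 1 + 2120/290 = 8.31034
NF = 10 log₁₀(8.31034) = 9.20 dB

9.20 dB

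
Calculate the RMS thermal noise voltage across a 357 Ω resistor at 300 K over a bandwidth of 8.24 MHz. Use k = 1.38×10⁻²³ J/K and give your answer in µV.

6.98 µV

V_n = √(4kTRB)
4kTRB = 4 × 1.38×10⁻²³ × 300 × 3.57×10² × 8.24×10⁶ = 4.87×10⁻¹¹ V²
V_n = √(4.87×10⁻¹¹) = 6.98×10⁻⁶ V = 6.98 µV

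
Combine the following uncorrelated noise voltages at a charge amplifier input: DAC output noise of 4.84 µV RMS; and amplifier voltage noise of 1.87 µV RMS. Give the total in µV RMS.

5.19 µV

Uncorrelated sources add in power (mean-square): V_tot = √(ΣV_i²)
V_tot = √[(4.84×10⁻⁶)² + (1.87×10⁻⁶)²] = 5.19×10⁻⁶ V = 5.19 µV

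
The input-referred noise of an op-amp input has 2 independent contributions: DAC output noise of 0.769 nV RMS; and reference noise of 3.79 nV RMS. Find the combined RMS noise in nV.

3.87 nV

Uncorrelated sources add in power (mean-square): V_tot = √(ΣV_i²)
V_tot = √[(7.69×10⁻¹⁰)² + (3.79×10⁻⁹)²] = 3.87×10⁻⁹ V = 3.87 nV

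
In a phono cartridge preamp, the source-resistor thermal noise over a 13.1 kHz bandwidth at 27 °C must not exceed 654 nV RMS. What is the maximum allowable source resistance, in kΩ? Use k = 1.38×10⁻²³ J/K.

1.97 kΩ

T = 27 °C + 273.15 = 300.15 K
Johnson–Nyquist: V_n = √(4kTRB) ⇒ R = V_n² / (4kTB)
4kTB = 4 × 1.38×10⁻²³ × 300.15 × 1.31×10⁴ = 2.17×10⁻¹⁶
R = (6.54×10⁻⁷)² / 2.17×10⁻¹⁶ = 1.97×10³ Ω = 1.97 kΩ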